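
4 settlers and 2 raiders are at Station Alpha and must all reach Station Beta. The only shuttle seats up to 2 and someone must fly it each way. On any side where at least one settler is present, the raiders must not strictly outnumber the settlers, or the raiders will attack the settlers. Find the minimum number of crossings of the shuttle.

Counting alone: each trip to Station Beta takes at most 2 across and each return brings at least 1 back, so after t trips out (and t−1 returns) at most 2t − (t−1) of the 6 are across; that first reaches 6 at t = 5, so at least 9 crossings are needed.
The plan below uses exactly 9 crossings, so it is optimal:
1. 2 raiders → Station Beta.  (Station Alpha: 4S 0R; Station Beta: 0S 2R)
2. 1 raider ← Station Alpha.  (Station Alpha: 4S 1R; Station Beta: 0S 1R)
3. 2 settlers → Station Beta.  (Station Alpha: 2S 1R; Station Beta: 2S 1R)
4. 1 raider ← Station Alpha.  (Station Alpha: 2S 2R; Station Beta: 2S 0R)
5. 2 raiders → Station Beta.  (Station Alpha: 2S 0R; Station Beta: 2S 2R)
6. 1 raider ← Station Alpha.  (Station Alpha: 2S 1R; Station Beta: 2S 1R)
7. 1 settler and 1 raider → Station Beta.  (Station Alpha: 1S 0R; Station Beta: 3S 2R)
8. 1 raider ← Station Alpha.  (Station Alpha: 1S 1R; Station Beta: 3S 1R)
9. 1 settler and 1 raider → Station Beta.  (Station Alpha: 0S 0R; Station Beta: 4S 2R)

9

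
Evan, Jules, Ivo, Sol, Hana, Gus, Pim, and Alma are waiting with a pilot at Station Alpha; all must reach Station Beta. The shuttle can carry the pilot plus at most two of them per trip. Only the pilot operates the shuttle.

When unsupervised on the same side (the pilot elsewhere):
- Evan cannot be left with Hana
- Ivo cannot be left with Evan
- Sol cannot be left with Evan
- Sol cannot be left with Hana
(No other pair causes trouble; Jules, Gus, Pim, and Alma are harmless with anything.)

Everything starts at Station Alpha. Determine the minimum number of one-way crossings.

Counting alone: the pilot can take at most 2 across per trip to Station Beta, so moving all 8 needs at least 4 loaded trips out, with a return between consecutive ones — at least 7 crossings.
The safety rule pushes this higher. Following every safe sequence of crossings, the most of the 8 that can be at Station Beta as the shuttle arrives there on crossings 7, 9, 11 is 5, 6, 7 respectively — never all 8.
So no plan with fewer than 13 crossings exists, and this one achieves 13:
1. Pilot goes to Station Beta with Evan and Sol.  [Station Alpha: Alma, Gus, Hana, Ivo, Jules, Pim | Station Beta: Evan, Sol]
2. Pilot goes back to Station Alpha with Evan.  [Station Alpha: Alma, Evan, Gus, Hana, Ivo, Jules, Pim | Station Beta: Sol]
3. Pilot goes to Station Beta with Evan and Jules.  [Station Alpha: Alma, Gus, Hana, Ivo, Pim | Station Beta: Evan, Jules, Sol]
4. Pilot goes back to Station Alpha with Evan.  [Station Alpha: Alma, Evan, Gus, Hana, Ivo, Pim | Station Beta: Jules, Sol]
5. Pilot goes to Station Beta with Evan and Ivo.  [Station Alpha: Alma, Gus, Hana, Pim | Station Beta: Evan, Ivo, Jules, Sol]
6. Pilot goes back to Station Alpha with Evan.  [Station Alpha: Alma, Evan, Gus, Hana, Pim | Station Beta: Ivo, Jules, Sol]
7. Pilot goes to Station Beta with Evan and Gus.  [Station Alpha: Alma, Hana, Pim | Station Beta: Evan, Gus, Ivo, Jules, Sol]
8. Pilot goes back to Station Alpha with Evan.  [Station Alpha: Alma, Evan, Hana, Pim | Station Beta: Gus, Ivo, Jules, Sol]
9. Pilot goes to Station Beta with Evan and Pim.  [Station Alpha: Alma, Hana | Station Beta: Evan, Gus, Ivo, Jules, Pim, Sol]
10. Pilot goes back to Station Alpha with Evan.  [Station Alpha: Alma, Evan, Hana | Station Beta: Gus, Ivo, Jules, Pim, Sol]
11. Pilot goes to Station Beta with Alma and Evan.  [Station Alpha: Hana | Station Beta: Alma, Evan, Gus, Ivo, Jules, Pim, Sol]
12. Pilot goes back to Station Alpha with Evan.  [Station Alpha: Evan, Hana | Station Beta: Alma, Gus, Ivo, Jules, Pim, Sol]
13. Pilot goes to Station Beta with Evan and Hana.  [Station Alpha: — | Station Beta: Alma, Evan, Gus, Hana, Ivo, Jules, Pim, Sol]

13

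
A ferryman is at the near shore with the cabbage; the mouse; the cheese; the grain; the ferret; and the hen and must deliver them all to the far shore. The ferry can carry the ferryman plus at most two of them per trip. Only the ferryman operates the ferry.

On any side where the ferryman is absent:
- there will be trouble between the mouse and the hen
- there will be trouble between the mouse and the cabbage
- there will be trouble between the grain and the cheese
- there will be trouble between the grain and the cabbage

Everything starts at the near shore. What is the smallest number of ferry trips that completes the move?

7

Counting alone: the ferryman can take at most 2 across per trip to the far shore, so moving all 6 needs at least 3 loaded trips out, with a return between consecutive ones — at least 5 crossings.
The safety rule pushes this higher. Following every safe sequence of crossings, the most of the 6 that can be at the far shore as the ferry arrives there on crossing 5 is 5 — never all 6.
So no plan with fewer than 7 crossings exists, and this one achieves 7:
1. Ferryman goes to the far shore with the grain and the mouse.  [the near shore: the cabbage, the cheese, the ferret, the hen | the far shore: the grain, the mouse]
2. Ferryman goes back to the near shore alone.  [the near shore: the cabbage, the cheese, the ferret, the hen | the far shore: the grain, the mouse]
3. Ferryman goes to the far shore with the cabbage and the cheese.  [the near shore: the ferret, the hen | the far shore: the cabbage, the cheese, the grain, the mouse]
4. Ferryman goes back to the near shore with the grain and the mouse.  [the near shore: the ferret, the grain, the hen, the mouse | the far shore: the cabbage, the cheese]
5. Ferryman goes to the far shore with the ferret and the hen.  [the near shore: the grain, the mouse | the far shore: the cabbage, the cheese, the ferret, the hen]
6. Ferryman goes back to the near shore alone.  [the near shore: the grain, the mouse | the far shore: the cabbage, the cheese, the ferret, the hen]
7. Ferryman goes to the far shore with the grain and the mouse.  [the near shore: — | the far shore: the cabbage, the cheese, the ferret, the grain, the hen, the mouse]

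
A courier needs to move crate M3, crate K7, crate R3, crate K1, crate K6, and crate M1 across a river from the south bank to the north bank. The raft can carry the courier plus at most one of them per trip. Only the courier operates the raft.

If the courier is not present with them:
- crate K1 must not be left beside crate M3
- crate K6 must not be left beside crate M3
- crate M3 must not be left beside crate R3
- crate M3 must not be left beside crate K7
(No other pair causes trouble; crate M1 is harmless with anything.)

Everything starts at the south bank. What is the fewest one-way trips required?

Following every safe sequence of crossings from the start, the most of the 6 that can be at the north bank as the raft arrives there on crossings 1, 3, 5 is 1, 2, 3 respectively; the best ever achieved is 3 of 6.
From crossing 7 on, no configuration arises that was not already reachable earlier: only 22 distinct safe configurations (who is on which side, and where the raft is) can ever be reached, none of them has everyone across, and every continuation just revisits them. So no valid plan exists.

impossible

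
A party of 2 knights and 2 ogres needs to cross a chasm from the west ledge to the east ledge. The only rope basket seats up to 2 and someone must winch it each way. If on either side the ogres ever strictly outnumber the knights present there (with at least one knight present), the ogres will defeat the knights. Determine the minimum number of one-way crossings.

5

Counting alone: each trip to the east ledge takes at most 2 across and each return brings at least 1 back, so after t trips out (and t−1 returns) at most 2t − (t−1) of the 4 are across; that first reaches 4 at t = 3, so at least 5 crossings are needed.
The plan below uses exactly 5 crossings, so it is optimal:
1. 2 ogres → the east ledge.  (the west ledge: 2K 0O; the east ledge: 0K 2O)
2. 1 ogre ← the west ledge.  (the west ledge: 2K 1O; the east ledge: 0K 1O)
3. 2 knights → the east ledge.  (the west ledge: 0K 1O; the east ledge: 2K 1O)
4. 1 ogre ← the west ledge.  (the west ledge: 0K 2O; the east ledge: 2K 0O)
5. 2 ogres → the east ledge.  (the west ledge: 0K 0O; the east ledge: 2K 2O)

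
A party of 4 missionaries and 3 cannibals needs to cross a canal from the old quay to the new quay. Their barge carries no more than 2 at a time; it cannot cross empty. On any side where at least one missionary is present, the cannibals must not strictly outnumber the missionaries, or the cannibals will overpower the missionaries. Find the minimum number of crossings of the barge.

Counting alone: each trip to the new quay takes at most 2 across and each return brings at least 1 back, so after t trips out (and t−1 returns) at most 2t − (t−1) of the 7 are across; that first reaches 7 at t = 6, so at least 11 crossings are needed.
The plan below uses exactly 11 crossings, so it is optimal:
1. 2 cannibals → the new quay.  (the old quay: 4M 1C; the new quay: 0M 2C)
2. 1 cannibal ← the old quay.  (the old quay: 4M 2C; the new quay: 0M 1C)
3. 2 cannibals → the new quay.  (the old quay: 4M 0C; the new quay: 0M 3C)
4. 1 cannibal ← the old quay.  (the old quay: 4M 1C; the new quay: 0M 2C)
5. 2 missionaries → the new quay.  (the old quay: 2M 1C; the new quay: 2M 2C)
6. 1 cannibal ← the old quay.  (the old quay: 2M 2C; the new quay: 2M 1C)
7. 1 missionary and 1 cannibal → the new quay.  (the old quay: 1M 1C; the new quay: 3M 2C)
8. 1 missionary ← the old quay.  (the old quay: 2M 1C; the new quay: 2M 2C)
9. 1 missionary and 1 cannibal → the new quay.  (the old quay: 1M 0C; the new quay: 3M 3C)
10. 1 cannibal ← the old quay.  (the old quay: 1M 1C; the new quay: 3M 2C)
11. 1 missionary and 1 cannibal → the new quay.  (the old quay: 0M 0C; the new quay: 4M 3C)

11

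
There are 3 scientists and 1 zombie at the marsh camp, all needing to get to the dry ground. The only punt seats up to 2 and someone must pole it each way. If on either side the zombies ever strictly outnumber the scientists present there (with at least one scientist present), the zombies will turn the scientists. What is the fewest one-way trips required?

5

Counting alone: each trip to the dry ground takes at most 2 across and each return brings at least 1 back, so after t trips out (and t−1 returns) at most 2t − (t−1) of the 4 are across; that first reaches 4 at t = 3, so at least 5 crossings are needed.
The plan below uses exactly 5 crossings, so it is optimal:
1. 1 scientist and 1 zombie → the dry ground.  (the marsh camp: 2S 0Z; the dry ground: 1S 1Z)
2. 1 zombie ← the marsh camp.  (the marsh camp: 2S 1Z; the dry ground: 1S 0Z)
3. 1 scientist and 1 zombie → the dry ground.  (the marsh camp: 1S 0Z; the dry ground: 2S 1Z)
4. 1 zombie ← the marsh camp.  (the marsh camp: 1S 1Z; the dry ground: 2S 0Z)
5. 1 scientist and 1 zombie → the dry ground.  (the marsh camp: 0S 0Z; the dry ground: 3S 1Z)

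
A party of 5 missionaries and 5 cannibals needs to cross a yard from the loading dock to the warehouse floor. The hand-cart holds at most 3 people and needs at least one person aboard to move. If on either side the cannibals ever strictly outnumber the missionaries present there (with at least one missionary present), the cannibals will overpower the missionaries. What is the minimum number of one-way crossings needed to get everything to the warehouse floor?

Counting alone: each trip to the warehouse floor takes at most 3 across and each return brings at least 1 back, so after t trips out (and t−1 returns) at most 3t − (t−1) of the 10 are across; that first reaches 10 at t = 5, so at least 9 crossings are needed.
The safety rule pushes this higher. Following every safe sequence of crossings, the most of the 10 that can be at the warehouse floor as the hand-cart arrives there on crossing 9 is 9 — never all 10.
So no plan with fewer than 11 crossings exists, and this one achieves 11:
1. 2 cannibals → the warehouse floor.  (the loading dock: 5M 3C; the warehouse floor: 0M 2C)
2. 1 cannibal ← the loading dock.  (the loading dock: 5M 4C; the warehouse floor: 0M 1C)
3. 3 cannibals → the warehouse floor.  (the loading dock: 5M 1C; the warehouse floor: 0M 4C)
4. 1 cannibal ← the loading dock.  (the loading dock: 5M 2C; the warehouse floor: 0M 3C)
5. 3 missionaries → the warehouse floor.  (the loading dock: 2M 2C; the warehouse floor: 3M 3C)
6. 1 missionary and 1 cannibal ← the loading dock.  (the loading dock: 3M 3C; the warehouse floor: 2M 2C)
7. 3 missionaries → the warehouse floor.  (the loading dock: 0M 3C; the warehouse floor: 5M 2C)
8. 1 cannibal ← the loading dock.  (the loading dock: 0M 4C; the warehouse floor: 5M 1C)
9. 2 cannibals → the warehouse floor.  (the loading dock: 0M 2C; the warehouse floor: 5M 3C)
10. 1 cannibal ← the loading dock.  (the loading dock: 0M 3C; the warehouse floor: 5M 2C)
11. 3 cannibals → the warehouse floor.  (the loading dock: 0M 0C; the warehouse floor: 5M 5C)

11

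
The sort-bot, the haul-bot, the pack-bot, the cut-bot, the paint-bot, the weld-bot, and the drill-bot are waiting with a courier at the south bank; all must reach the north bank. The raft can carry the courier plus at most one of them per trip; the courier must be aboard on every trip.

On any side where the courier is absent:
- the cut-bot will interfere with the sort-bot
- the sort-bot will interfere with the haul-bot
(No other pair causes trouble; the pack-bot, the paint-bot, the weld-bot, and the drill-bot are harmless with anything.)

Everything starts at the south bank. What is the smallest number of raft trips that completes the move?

15

Counting alone: the courier can take at most 1 across per trip to the north bank, so moving all 7 needs at least 7 loaded trips out, with a return between consecutive ones — at least 13 crossings.
The safety rule pushes this higher. Following every safe sequence of crossings, the most of the 7 that can be at the north bank as the raft arrives there on crossing 13 is 6 — never all 7.
So no plan with fewer than 15 crossings exists, and this one achieves 15:
1. Courier goes to the north bank with the sort-bot.
2. Courier goes back to the south bank alone.
3. Courier goes to the north bank with the haul-bot.
4. Courier goes back to the south bank with the sort-bot.
5. Courier goes to the north bank with the cut-bot.
6. Courier goes back to the south bank alone.
7. Courier goes to the north bank with the pack-bot.
8. Courier goes back to the south bank alone.
9. Courier goes to the north bank with the paint-bot.
10. Courier goes back to the south bank alone.
11. Courier goes to the north bank with the weld-bot.
12. Courier goes back to the south bank alone.
13. Courier goes to the north bank with the drill-bot.
14. Courier goes back to the south bank alone.
15. Courier goes to the north bank with the sort-bot.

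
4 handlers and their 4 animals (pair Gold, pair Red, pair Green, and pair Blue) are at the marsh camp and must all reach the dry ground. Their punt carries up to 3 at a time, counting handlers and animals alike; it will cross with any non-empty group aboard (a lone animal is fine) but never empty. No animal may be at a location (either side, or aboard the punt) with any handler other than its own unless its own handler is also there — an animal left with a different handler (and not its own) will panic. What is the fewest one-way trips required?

9

Counting alone: each trip to the dry ground takes at most 3 across and each return brings at least 1 back, so after t trips out (and t−1 returns) at most 3t − (t−1) of the 8 are across; that first reaches 8 at t = 4, so at least 7 crossings are needed.
The safety rule pushes this higher. Following every safe sequence of crossings, the most of the 8 that can be at the dry ground as the punt arrives there on crossing 7 is 7 — never all 8.
So no plan with fewer than 9 crossings exists, and this one achieves 9:
1. animal Gold and handler Gold cross → the dry ground.
2. handler Gold crosses ← the marsh camp.
3. animal Red, handler Gold, and handler Red cross → the dry ground.
4. animal Gold and handler Gold cross ← the marsh camp.
5. handler Blue, handler Gold, and handler Green cross → the dry ground.
6. animal Red crosses ← the marsh camp.
7. animal Gold and animal Red cross → the dry ground.
8. animal Gold crosses ← the marsh camp.
9. animal Blue, animal Gold, and animal Green cross → the dry ground.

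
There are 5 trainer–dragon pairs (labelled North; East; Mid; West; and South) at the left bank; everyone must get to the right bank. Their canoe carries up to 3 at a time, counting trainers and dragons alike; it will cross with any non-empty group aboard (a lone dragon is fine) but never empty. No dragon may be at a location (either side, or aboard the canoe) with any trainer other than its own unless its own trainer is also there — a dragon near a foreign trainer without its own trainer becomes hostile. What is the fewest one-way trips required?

11

Counting alone: each trip to the right bank takes at most 3 across and each return brings at least 1 back, so after t trips out (and t−1 returns) at most 3t − (t−1) of the 10 are across; that first reaches 10 at t = 5, so at least 9 crossings are needed.
The safety rule pushes this higher. Following every safe sequence of crossings, the most of the 10 that can be at the right bank as the canoe arrives there on crossing 9 is 9 — never all 10.
So no plan with fewer than 11 crossings exists, and this one achieves 11:
1. dragon North and trainer North cross → the right bank.
2. trainer North crosses ← the left bank.
3. dragon East, dragon Mid, and dragon West cross → the right bank.
4. dragon North crosses ← the left bank.
5. trainer East, trainer Mid, and trainer West cross → the right bank.
6. dragon East and trainer East cross ← the left bank.
7. trainer East, trainer North, and trainer South cross → the right bank.
8. dragon Mid crosses ← the left bank.
9. dragon East and dragon North cross → the right bank.
10. dragon North crosses ← the left bank.
11. dragon Mid, dragon North, and dragon South cross → the right bank.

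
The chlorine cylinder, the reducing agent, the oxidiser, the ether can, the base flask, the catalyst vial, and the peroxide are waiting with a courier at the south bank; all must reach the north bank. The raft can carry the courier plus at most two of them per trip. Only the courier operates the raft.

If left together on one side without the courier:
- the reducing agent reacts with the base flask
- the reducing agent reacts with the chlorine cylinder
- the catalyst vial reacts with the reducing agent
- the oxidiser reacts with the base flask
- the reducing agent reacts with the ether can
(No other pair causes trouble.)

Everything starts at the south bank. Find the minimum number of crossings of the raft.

9

Counting alone: the courier can take at most 2 across per trip to the north bank, so moving all 7 needs at least 4 loaded trips out, with a return between consecutive ones — at least 7 crossings.
The safety rule pushes this higher. Following every safe sequence of crossings, the most of the 7 that can be at the north bank as the raft arrives there on crossing 7 is 6 — never all 7.
So no plan with fewer than 9 crossings exists, and this one achieves 9:
1. Courier goes to the north bank with the oxidiser and the reducing agent.  [the south bank: the base flask, the catalyst vial, the chlorine cylinder, the ether can, the peroxide | the north bank: the oxidiser, the reducing agent]
2. Courier goes back to the south bank alone.  [the south bank: the base flask, the catalyst vial, the chlorine cylinder, the ether can, the peroxide | the north bank: the oxidiser, the reducing agent]
3. Courier goes to the north bank with the peroxide.  [the south bank: the base flask, the catalyst vial, the chlorine cylinder, the ether can | the north bank: the oxidiser, the peroxide, the reducing agent]
4. Courier goes back to the south bank alone.  [the south bank: the base flask, the catalyst vial, the chlorine cylinder, the ether can | the north bank: the oxidiser, the peroxide, the reducing agent]
5. Courier goes to the north bank with the chlorine cylinder and the ether can.  [the south bank: the base flask, the catalyst vial | the north bank: the chlorine cylinder, the ether can, the oxidiser, the peroxide, the reducing agent]
6. Courier goes back to the south bank with the reducing agent.  [the south bank: the base flask, the catalyst vial, the reducing agent | the north bank: the chlorine cylinder, the ether can, the oxidiser, the peroxide]
7. Courier goes to the north bank with the catalyst vial and the reducing agent.  [the south bank: the base flask | the north bank: the catalyst vial, the chlorine cylinder, the ether can, the oxidiser, the peroxide, the reducing agent]
8. Courier goes back to the south bank with the reducing agent.  [the south bank: the base flask, the reducing agent | the north bank: the catalyst vial, the chlorine cylinder, the ether can, the oxidiser, the peroxide]
9. Courier goes to the north bank with the base flask and the reducing agent.  [the south bank: — | the north bank: the base flask, the catalyst vial, the chlorine cylinder, the ether can, the oxidiser, the peroxide, the reducing agent]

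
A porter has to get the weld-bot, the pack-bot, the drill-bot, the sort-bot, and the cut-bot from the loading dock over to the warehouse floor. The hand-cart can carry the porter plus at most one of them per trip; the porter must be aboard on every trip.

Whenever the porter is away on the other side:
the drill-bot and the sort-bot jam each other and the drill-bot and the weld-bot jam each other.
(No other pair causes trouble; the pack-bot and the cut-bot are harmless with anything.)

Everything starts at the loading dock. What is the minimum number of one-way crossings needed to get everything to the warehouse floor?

Counting alone: the porter can take at most 1 across per trip to the warehouse floor, so moving all 5 needs at least 5 loaded trips out, with a return between consecutive ones — at least 9 crossings.
The safety rule pushes this higher. Following every safe sequence of crossings, the most of the 5 that can be at the warehouse floor as the hand-cart arrives there on crossing 9 is 4 — never all 5.
So no plan with fewer than 11 crossings exists, and this one achieves 11:
1. Porter goes to the warehouse floor with the drill-bot.
2. Porter goes back to the loading dock alone.
3. Porter goes to the warehouse floor with the weld-bot.
4. Porter goes back to the loading dock with the drill-bot.
5. Porter goes to the warehouse floor with the sort-bot.
6. Porter goes back to the loading dock alone.
7. Porter goes to the warehouse floor with the pack-bot.
8. Porter goes back to the loading dock alone.
9. Porter goes to the warehouse floor with the cut-bot.
10. Porter goes back to the loading dock alone.
11. Porter goes to the warehouse floor with the drill-bot.

11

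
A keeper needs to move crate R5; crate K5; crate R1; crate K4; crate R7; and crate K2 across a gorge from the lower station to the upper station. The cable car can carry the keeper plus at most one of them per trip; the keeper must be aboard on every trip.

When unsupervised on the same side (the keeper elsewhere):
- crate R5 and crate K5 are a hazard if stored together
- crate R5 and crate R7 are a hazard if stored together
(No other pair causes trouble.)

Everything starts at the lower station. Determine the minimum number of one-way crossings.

13

Counting alone: the keeper can take at most 1 across per trip to the upper station, so moving all 6 needs at least 6 loaded trips out, with a return between consecutive ones — at least 11 crossings.
The safety rule pushes this higher. Following every safe sequence of crossings, the most of the 6 that can be at the upper station as the cable car arrives there on crossing 11 is 5 — never all 6.
So no plan with fewer than 13 crossings exists, and this one achieves 13:
1. Keeper goes to the upper station with crate R5.  [the lower station: crate K2, crate K4, crate K5, crate R1, crate R7 | the upper station: crate R5]
2. Keeper goes back to the lower station alone.  [the lower station: crate K2, crate K4, crate K5, crate R1, crate R7 | the upper station: crate R5]
3. Keeper goes to the upper station with crate K5.  [the lower station: crate K2, crate K4, crate R1, crate R7 | the upper station: crate K5, crate R5]
4. Keeper goes back to the lower station with crate R5.  [the lower station: crate K2, crate K4, crate R1, crate R5, crate R7 | the upper station: crate K5]
5. Keeper goes to the upper station with crate R7.  [the lower station: crate K2, crate K4, crate R1, crate R5 | the upper station: crate K5, crate R7]
6. Keeper goes back to the lower station alone.  [the lower station: crate K2, crate K4, crate R1, crate R5 | the upper station: crate K5, crate R7]
7. Keeper goes to the upper station with crate R1.  [the lower station: crate K2, crate K4, crate R5 | the upper station: crate K5, crate R1, crate R7]
8. Keeper goes back to the lower station alone.  [the lower station: crate K2, crate K4, crate R5 | the upper station: crate K5, crate R1, crate R7]
9. Keeper goes to the upper station with crate K4.  [the lower station: crate K2, crate R5 | the upper station: crate K4, crate K5, crate R1, crate R7]
10. Keeper goes back to the lower station alone.  [the lower station: crate K2, crate R5 | the upper station: crate K4, crate K5, crate R1, crate R7]
11. Keeper goes to the upper station with crate K2.  [the lower station: crate R5 | the upper station: crate K2, crate K4, crate K5, crate R1, crate R7]
12. Keeper goes back to the lower station alone.  [the lower station: crate R5 | the upper station: crate K2, crate K4, crate K5, crate R1, crate R7]
13. Keeper goes to the upper station with crate R5.  [the lower station: — | the upper station: crate K2, crate K4, crate K5, crate R1, crate R5, crate R7]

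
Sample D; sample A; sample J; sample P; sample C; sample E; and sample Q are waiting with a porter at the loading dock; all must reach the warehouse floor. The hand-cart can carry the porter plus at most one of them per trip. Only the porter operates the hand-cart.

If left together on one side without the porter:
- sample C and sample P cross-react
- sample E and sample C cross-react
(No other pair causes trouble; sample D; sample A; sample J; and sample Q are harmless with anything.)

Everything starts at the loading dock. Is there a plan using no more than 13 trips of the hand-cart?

Counting alone: the porter can take at most 1 across per trip to the warehouse floor, so moving all 7 needs at least 7 loaded trips out, with a return between consecutive ones — at least 13 crossings.
The safety rule pushes this higher. Following every safe sequence of crossings, the most of the 7 that can be at the warehouse floor as the hand-cart arrives there on crossing 13 is 6 — never all 7.
So the move cannot be finished within 13 crossings. (The shortest complete plan takes 15:)
1. Porter goes to the warehouse floor with sample C.
2. Porter goes back to the loading dock alone.
3. Porter goes to the warehouse floor with sample D.
4. Porter goes back to the loading dock alone.
5. Porter goes to the warehouse floor with sample A.
6. Porter goes back to the loading dock alone.
7. Porter goes to the warehouse floor with sample J.
8. Porter goes back to the loading dock alone.
9. Porter goes to the warehouse floor with sample P.
10. Porter goes back to the loading dock with sample C.
11. Porter goes to the warehouse floor with sample E.
12. Porter goes back to the loading dock alone.
13. Porter goes to the warehouse floor with sample Q.
14. Porter goes back to the loading dock alone.
15. Porter goes to the warehouse floor with sample C.

No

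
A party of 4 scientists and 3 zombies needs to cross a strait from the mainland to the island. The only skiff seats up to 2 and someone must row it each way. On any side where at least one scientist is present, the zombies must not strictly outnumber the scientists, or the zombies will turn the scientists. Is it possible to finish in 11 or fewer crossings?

Yes — this plan uses 11 crossings (≤ 11):
1. 2 zombies → the island.  (the mainland: 4S 1Z; the island: 0S 2Z)
2. 1 zombie ← the mainland.  (the mainland: 4S 2Z; the island: 0S 1Z)
3. 2 zombies → the island.  (the mainland: 4S 0Z; the island: 0S 3Z)
4. 1 zombie ← the mainland.  (the mainland: 4S 1Z; the island: 0S 2Z)
5. 2 scientists → the island.  (the mainland: 2S 1Z; the island: 2S 2Z)
6. 1 zombie ← the mainland.  (the mainland: 2S 2Z; the island: 2S 1Z)
7. 1 scientist and 1 zombie → the island.  (the mainland: 1S 1Z; the island: 3S 2Z)
8. 1 scientist ← the mainland.  (the mainland: 2S 1Z; the island: 2S 2Z)
9. 1 scientist and 1 zombie → the island.  (the mainland: 1S 0Z; the island: 3S 3Z)
10. 1 zombie ← the mainland.  (the mainland: 1S 1Z; the island: 3S 2Z)
11. 1 scientist and 1 zombie → the island.  (the mainland: 0S 0Z; the island: 4S 3Z)

Yes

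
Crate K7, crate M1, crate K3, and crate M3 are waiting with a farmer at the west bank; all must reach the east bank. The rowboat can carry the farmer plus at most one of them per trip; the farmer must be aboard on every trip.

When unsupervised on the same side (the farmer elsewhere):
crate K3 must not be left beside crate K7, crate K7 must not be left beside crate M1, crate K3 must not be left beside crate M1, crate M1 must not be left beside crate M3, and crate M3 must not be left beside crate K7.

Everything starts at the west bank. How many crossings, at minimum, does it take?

Whatever the first load, the items left behind include a forbidden pair without the farmer. No opening move is safe, so no plan exists.

impossible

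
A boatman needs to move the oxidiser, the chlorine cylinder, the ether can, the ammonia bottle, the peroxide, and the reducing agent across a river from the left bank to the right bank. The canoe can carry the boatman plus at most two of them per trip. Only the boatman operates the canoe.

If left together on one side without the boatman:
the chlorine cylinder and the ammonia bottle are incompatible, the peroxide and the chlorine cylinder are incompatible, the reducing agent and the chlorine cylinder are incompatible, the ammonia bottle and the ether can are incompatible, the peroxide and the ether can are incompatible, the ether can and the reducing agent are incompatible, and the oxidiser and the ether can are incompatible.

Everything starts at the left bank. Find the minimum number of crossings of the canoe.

7

Counting alone: the boatman can take at most 2 across per trip to the right bank, so moving all 6 needs at least 3 loaded trips out, with a return between consecutive ones — at least 5 crossings.
The safety rule pushes this higher. Following every safe sequence of crossings, the most of the 6 that can be at the right bank as the canoe arrives there on crossing 5 is 4 — never all 6.
So no plan with fewer than 7 crossings exists, and this one achieves 7:
1. Boatman goes to the right bank with the chlorine cylinder and the ether can.
2. Boatman goes back to the left bank alone.
3. Boatman goes to the right bank with the ammonia bottle and the oxidiser.
4. Boatman goes back to the left bank with the chlorine cylinder and the ether can.
5. Boatman goes to the right bank with the peroxide and the reducing agent.
6. Boatman goes back to the left bank alone.
7. Boatman goes to the right bank with the chlorine cylinder and the ether can.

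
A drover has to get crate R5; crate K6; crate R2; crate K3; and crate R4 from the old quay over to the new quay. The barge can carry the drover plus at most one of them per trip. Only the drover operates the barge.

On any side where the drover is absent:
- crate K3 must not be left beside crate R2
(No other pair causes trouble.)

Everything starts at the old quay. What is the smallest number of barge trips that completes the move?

Counting alone: the drover can take at most 1 across per trip to the new quay, so moving all 5 needs at least 5 loaded trips out, with a return between consecutive ones — at least 9 crossings.
The plan below uses exactly 9 crossings, so it is optimal:
1. Drover goes to the new quay with crate R2.
2. Drover goes back to the old quay alone.
3. Drover goes to the new quay with crate R5.
4. Drover goes back to the old quay alone.
5. Drover goes to the new quay with crate K6.
6. Drover goes back to the old quay alone.
7. Drover goes to the new quay with crate R4.
8. Drover goes back to the old quay alone.
9. Drover goes to the new quay with crate K3.

9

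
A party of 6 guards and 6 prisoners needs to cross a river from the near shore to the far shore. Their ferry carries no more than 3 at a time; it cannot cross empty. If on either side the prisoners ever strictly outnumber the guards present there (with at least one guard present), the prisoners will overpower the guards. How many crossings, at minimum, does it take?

Following every safe sequence of crossings from the start, the most of the 12 that can be at the far shore as the ferry arrives there on crossings 1, 3, 5 is 3, 5, 6 respectively; the best ever achieved is 6 of 12.
From crossing 7 on, no configuration arises that was not already reachable earlier: only 17 distinct safe configurations (who is on which side, and where the ferry is) can ever be reached, none of them has everyone across, and every continuation just revisits them. They are: 0 guards + 0 prisoners across (ferry back at the start); 0 guards + 1 prisoner across (ferry there); 0 guards + 1 prisoner across (ferry back at the start); 0 guards + 2 prisoners across (ferry there); 0 guards + 2 prisoners across (ferry back at the start); 0 guards + 3 prisoners across (ferry there); 0 guards + 3 prisoners across (ferry back at the start); 0 guards + 4 prisoners across (ferry there); 0 guards + 4 prisoners across (ferry back at the start); 0 guards + 5 prisoners across (ferry there); 0 guards + 5 prisoners across (ferry back at the start); 0 guards + 6 prisoners across (ferry there); 1 guard + 1 prisoner across (ferry there); 1 guard + 1 prisoner across (ferry back at the start); 2 guards + 2 prisoners across (ferry there); 2 guards + 2 prisoners across (ferry back at the start); 3 guards + 3 prisoners across (ferry there). So no valid plan exists.

impossible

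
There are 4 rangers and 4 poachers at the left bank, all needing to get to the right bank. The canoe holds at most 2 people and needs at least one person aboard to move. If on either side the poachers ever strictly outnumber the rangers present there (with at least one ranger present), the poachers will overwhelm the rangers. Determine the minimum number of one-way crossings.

impossible

Following every safe sequence of crossings from the start, the most of the 8 that can be at the right bank as the canoe arrives there on crossings 1, 3, 5 is 2, 3, 4 respectively; the best ever achieved is 4 of 8.
From crossing 7 on, no configuration arises that was not already reachable earlier: only 11 distinct safe configurations (who is on which side, and where the canoe is) can ever be reached, none of them has everyone across, and every continuation just revisits them. They are: 0 rangers + 0 poachers across (canoe back at the start); 0 rangers + 1 poacher across (canoe there); 0 rangers + 1 poacher across (canoe back at the start); 0 rangers + 2 poachers across (canoe there); 0 rangers + 2 poachers across (canoe back at the start); 0 rangers + 3 poachers across (canoe there); 0 rangers + 3 poachers across (canoe back at the start); 0 rangers + 4 poachers across (canoe there); 1 ranger + 1 poacher across (canoe there); 1 ranger + 1 poacher across (canoe back at the start); 2 rangers + 2 poachers across (canoe there). So no valid plan exists.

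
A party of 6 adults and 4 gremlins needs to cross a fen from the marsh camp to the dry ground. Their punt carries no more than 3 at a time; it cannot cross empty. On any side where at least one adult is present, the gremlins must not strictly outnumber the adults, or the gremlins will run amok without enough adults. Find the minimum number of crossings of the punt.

9

Counting alone: each trip to the dry ground takes at most 3 across and each return brings at least 1 back, so after t trips out (and t−1 returns) at most 3t − (t−1) of the 10 are across; that first reaches 10 at t = 5, so at least 9 crossings are needed.
The plan below uses exactly 9 crossings, so it is optimal:
1. 2 gremlins → the dry ground.  (the marsh camp: 6A 2G; the dry ground: 0A 2G)
2. 1 gremlin ← the marsh camp.  (the marsh camp: 6A 3G; the dry ground: 0A 1G)
3. 3 gremlins → the dry ground.  (the marsh camp: 6A 0G; the dry ground: 0A 4G)
4. 1 gremlin ← the marsh camp.  (the marsh camp: 6A 1G; the dry ground: 0A 3G)
5. 3 adults → the dry ground.  (the marsh camp: 3A 1G; the dry ground: 3A 3G)
6. 1 gremlin ← the marsh camp.  (the marsh camp: 3A 2G; the dry ground: 3A 2G)
7. 1 adult and 2 gremlins → the dry ground.  (the marsh camp: 2A 0G; the dry ground: 4A 4G)
8. 1 gremlin ← the marsh camp.  (the marsh camp: 2A 1G; the dry ground: 4A 3G)
9. 2 adults and 1 gremlin → the dry ground.  (the marsh camp: 0A 0G; the dry ground: 6A 4G)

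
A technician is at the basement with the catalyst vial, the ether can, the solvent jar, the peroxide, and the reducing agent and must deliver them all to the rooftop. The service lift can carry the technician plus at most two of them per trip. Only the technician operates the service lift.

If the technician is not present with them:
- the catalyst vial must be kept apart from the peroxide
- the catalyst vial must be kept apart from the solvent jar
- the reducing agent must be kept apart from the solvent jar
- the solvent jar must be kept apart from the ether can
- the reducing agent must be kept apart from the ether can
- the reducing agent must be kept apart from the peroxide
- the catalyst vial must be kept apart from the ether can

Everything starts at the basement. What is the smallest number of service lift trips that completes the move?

impossible

Whatever the first load, the items left behind include a forbidden pair without the technician. No opening move is safe, so no plan exists.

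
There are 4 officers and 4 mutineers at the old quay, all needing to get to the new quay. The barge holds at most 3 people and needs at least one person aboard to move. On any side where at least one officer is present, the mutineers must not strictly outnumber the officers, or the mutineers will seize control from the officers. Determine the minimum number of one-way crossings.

9

Counting alone: each trip to the new quay takes at most 3 across and each return brings at least 1 back, so after t trips out (and t−1 returns) at most 3t − (t−1) of the 8 are across; that first reaches 8 at t = 4, so at least 7 crossings are needed.
The safety rule pushes this higher. Following every safe sequence of crossings, the most of the 8 that can be at the new quay as the barge arrives there on crossing 7 is 7 — never all 8.
So no plan with fewer than 9 crossings exists, and this one achieves 9:
1. 2 mutineers → the new quay.  (the old quay: 4O 2M; the new quay: 0O 2M)
2. 1 mutineer ← the old quay.  (the old quay: 4O 3M; the new quay: 0O 1M)
3. 3 mutineers → the new quay.  (the old quay: 4O 0M; the new quay: 0O 4M)
4. 1 mutineer ← the old quay.  (the old quay: 4O 1M; the new quay: 0O 3M)
5. 3 officers → the new quay.  (the old quay: 1O 1M; the new quay: 3O 3M)
6. 1 officer and 1 mutineer ← the old quay.  (the old quay: 2O 2M; the new quay: 2O 2M)
7. 2 officers → the new quay.  (the old quay: 0O 2M; the new quay: 4O 2M)
8. 1 mutineer ← the old quay.  (the old quay: 0O 3M; the new quay: 4O 1M)
9. 3 mutineers → the new quay.  (the old quay: 0O 0M; the new quay: 4O 4M)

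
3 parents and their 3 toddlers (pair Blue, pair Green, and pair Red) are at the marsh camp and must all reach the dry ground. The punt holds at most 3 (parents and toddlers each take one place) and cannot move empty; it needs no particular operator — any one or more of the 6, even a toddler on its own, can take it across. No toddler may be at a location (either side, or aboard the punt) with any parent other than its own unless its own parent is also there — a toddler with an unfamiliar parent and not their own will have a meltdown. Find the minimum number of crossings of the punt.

Counting alone: each trip to the dry ground takes at most 3 across and each return brings at least 1 back, so after t trips out (and t−1 returns) at most 3t − (t−1) of the 6 are across; that first reaches 6 at t = 3, so at least 5 crossings are needed.
The plan below uses exactly 5 crossings, so it is optimal:
1. parent Blue and toddler Blue cross → the dry ground.
2. parent Blue crosses ← the marsh camp.
3. parent Blue, parent Green, and parent Red cross → the dry ground.
4. toddler Blue crosses ← the marsh camp.
5. toddler Blue, toddler Green, and toddler Red cross → the dry ground.

5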